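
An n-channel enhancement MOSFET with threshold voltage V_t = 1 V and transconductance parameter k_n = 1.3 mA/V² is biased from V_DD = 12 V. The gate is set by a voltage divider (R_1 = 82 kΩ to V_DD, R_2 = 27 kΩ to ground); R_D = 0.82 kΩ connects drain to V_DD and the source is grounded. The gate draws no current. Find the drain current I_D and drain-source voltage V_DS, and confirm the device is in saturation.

V_G = V_DD·R_2/(R_1+R_2) = 12×27/109 = 2.97 V. With the source grounded, V_GS = V_G = 2.97 V.
Assume saturation: I_D = (k_n/2)(V_GS − V_t)² = (1.3/2)×(2.97 − 1)² = 0.65×1.97² = 2.53 mA.
V_DS = V_DD − I_D·R_D = 12 − 2.53×0.82 = 9.93 V.
Saturation requires V_DS ≥ V_GS − V_t = 1.97 V; 9.93 ≥ 1.97 ✓.

I_D ≈ 2.5 mA, V_DS ≈ 9.9 V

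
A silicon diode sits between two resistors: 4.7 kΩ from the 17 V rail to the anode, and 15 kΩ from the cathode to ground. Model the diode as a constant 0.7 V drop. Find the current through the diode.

The two resistors are in series with the diode, so KVL gives 17 = I·4.7 + 0.7 + I·15.
I = (17 − 0.7) / (4.7 + 15) kΩ = 16.3 / 19.7 = 0.827 mA.

I ≈ 0.83 mA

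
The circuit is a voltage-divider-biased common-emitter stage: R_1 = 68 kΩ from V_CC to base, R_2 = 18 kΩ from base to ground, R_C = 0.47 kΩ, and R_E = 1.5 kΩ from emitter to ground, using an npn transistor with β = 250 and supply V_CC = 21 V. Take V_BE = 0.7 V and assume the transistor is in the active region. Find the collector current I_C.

I_C ≈ 2.4 mA

Thevenize the base divider: V_Th = V_CC·R_2/(R_1+R_2) = 21×18/86 = 4.4 V, R_Th = R_1‖R_2 = 14.2 kΩ.
Base-emitter loop: V_Th = I_B·R_Th + V_BE + (β+1)I_B·R_E, so I_B = (4.4 − 0.7) / (14.2 + 251×1.5) = 0.00946 mA.
I_C = β·I_B = 250×0.00946 = 2.36 mA, and I_E = (β+1)I_B = 2.37 mA.
V_CE = V_CC − I_C·R_C − I_E·R_E = 21 − 2.36×0.47 − 2.37×1.5 = 16.3 V.
V_CE = 16.3 V > 0.2 V confirms active-region operation.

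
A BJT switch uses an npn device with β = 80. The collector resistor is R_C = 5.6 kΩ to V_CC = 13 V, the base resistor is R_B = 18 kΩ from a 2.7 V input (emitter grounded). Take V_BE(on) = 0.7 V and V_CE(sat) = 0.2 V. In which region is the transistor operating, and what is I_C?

saturation; I_C ≈ 2.3 mA

Assume active: I_B = (2.7 − 0.7)/18 = 0.111 mA, giving I_C = β·I_B = 8.89 mA.
But then V_CE = 13 − 8.89×5.6 = -36.8 V < V_CE(sat) = 0.2 V — impossible in the active region.
So the transistor is saturated. With V_CE = 0.2 V, I_C = (V_CC − 0.2)/R_C = 12.8/5.6 = 2.29 mA.
Check: β·I_B = 8.89 mA > I_C = 2.29 mA, confirming saturation.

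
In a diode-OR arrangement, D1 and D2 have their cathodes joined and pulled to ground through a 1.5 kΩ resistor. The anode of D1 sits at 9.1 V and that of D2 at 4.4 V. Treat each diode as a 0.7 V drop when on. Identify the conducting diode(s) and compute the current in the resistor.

Assume both conduct. Then node N would need to be at both 9.1−0.7 = 8.4 V and 4.4−0.7 = 3.7 V, which is impossible.
Assume only D1 conducts: V_N = 9.1 − 0.7 = 8.4 V, so I_R = 8.4/1.5 = 5.6 mA.
Check D2: its anode-to-cathode voltage is 4.4 − 8.4 = -4 V < 0.7 V, so it is off. The assumption is consistent.

Only D1 conducts; I_R ≈ 5.6 mA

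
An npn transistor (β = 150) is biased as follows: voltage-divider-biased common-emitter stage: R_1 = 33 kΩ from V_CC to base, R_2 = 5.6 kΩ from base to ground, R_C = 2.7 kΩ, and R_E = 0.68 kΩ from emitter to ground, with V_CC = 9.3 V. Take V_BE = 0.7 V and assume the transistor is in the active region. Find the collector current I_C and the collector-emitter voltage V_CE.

Thevenize the base divider: V_Th = V_CC·R_2/(R_1+R_2) = 9.3×5.6/38.6 = 1.35 V, R_Th = R_1‖R_2 = 4.79 kΩ.
Base-emitter loop: V_Th = I_B·R_Th + V_BE + (β+1)I_B·R_E, so I_B = (1.35 − 0.7) / (4.79 + 151×0.68) = 0.00604 mA.
I_C = β·I_B = 150×0.00604 = 0.906 mA, and I_E = (β+1)I_B = 0.912 mA.
V_CE = V_CC − I_C·R_C − I_E·R_E = 9.3 − 0.906×2.7 − 0.912×0.68 = 6.23 V.
V_CE = 6.23 V > 0.2 V confirms active-region operation.

I_C ≈ 0.91 mA, V_CE ≈ 6.2 V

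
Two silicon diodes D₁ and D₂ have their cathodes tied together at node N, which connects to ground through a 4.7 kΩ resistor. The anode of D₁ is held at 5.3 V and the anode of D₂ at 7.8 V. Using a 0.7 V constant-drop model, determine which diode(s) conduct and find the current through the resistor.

Assume both conduct. Then node N would need to be at both 5.3−0.7 = 4.6 V and 7.8−0.7 = 7.1 V, which is impossible.
Assume only D₂ conducts: V_N = 7.8 − 0.7 = 7.1 V, so I_R = 7.1/4.7 = 1.51 mA.
Check D₁: its anode-to-cathode voltage is 5.3 − 7.1 = -1.8 V < 0.7 V, so it is off. The assumption is consistent.

Only D₂ conducts; I_R ≈ 1.5 mA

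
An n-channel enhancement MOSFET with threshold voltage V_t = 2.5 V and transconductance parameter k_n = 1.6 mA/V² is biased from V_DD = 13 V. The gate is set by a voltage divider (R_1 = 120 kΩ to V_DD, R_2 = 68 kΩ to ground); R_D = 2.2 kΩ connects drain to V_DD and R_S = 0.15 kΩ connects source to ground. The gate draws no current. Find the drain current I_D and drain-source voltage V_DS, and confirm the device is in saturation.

I_D ≈ 2.6 mA, V_DS ≈ 6.8 V

V_G = V_DD·R_2/(R_1+R_2) = 13×68/188 = 4.7 V.
Assume saturation: I_D = (k_n/2)(V_GS − V_t)² with V_GS = V_G − I_D·R_S = 4.7 − 0.15·I_D.
Substituting gives 0.018·I_D² − 1.53·I_D + 3.88 = 0, with roots I_D = 2.62 or 82.3 mA.
The root I_D = 82.3 mA gives V_GS = -7.64 V ≤ V_t, so take I_D = 2.62 mA.
Then V_GS = 4.31 V and V_DS = V_DD − I_D(R_D+R_S) = 13 − 2.62×2.35 = 6.85 V.
Saturation requires V_DS ≥ V_GS − V_t = 1.81 V; 6.85 ≥ 1.81 ✓.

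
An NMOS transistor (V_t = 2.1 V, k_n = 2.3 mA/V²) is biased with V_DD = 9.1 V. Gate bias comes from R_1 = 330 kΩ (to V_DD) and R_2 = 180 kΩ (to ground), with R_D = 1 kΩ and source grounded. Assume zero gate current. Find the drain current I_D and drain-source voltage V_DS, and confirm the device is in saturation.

V_G = V_DD·R_2/(R_1+R_2) = 9.1×180/510 = 3.21 V. With the source grounded, V_GS = V_G = 3.21 V.
Assume saturation: I_D = (k_n/2)(V_GS − V_t)² = (2.3/2)×(3.21 − 2.1)² = 1.15×1.11² = 1.42 mA.
V_DS = V_DD − I_D·R_D = 9.1 − 1.42×1 = 7.68 V.
Saturation requires V_DS ≥ V_GS − V_t = 1.11 V; 7.68 ≥ 1.11 ✓.

I_D ≈ 1.4 mA, V_DS ≈ 7.7 V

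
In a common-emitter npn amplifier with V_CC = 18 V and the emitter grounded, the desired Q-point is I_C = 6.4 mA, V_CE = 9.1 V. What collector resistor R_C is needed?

R_C ≈ 1.4 kΩ

Collector loop: V_CC = I_C·R_C + V_CE.
R_C = (V_CC − V_CE)/I_C = (18 − 9.1)/6.4 = 1.39 kΩ.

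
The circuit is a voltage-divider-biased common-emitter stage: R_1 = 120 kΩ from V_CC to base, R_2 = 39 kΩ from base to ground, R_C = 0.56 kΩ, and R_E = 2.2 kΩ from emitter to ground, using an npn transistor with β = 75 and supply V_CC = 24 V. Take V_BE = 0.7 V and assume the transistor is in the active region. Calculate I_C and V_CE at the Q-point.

Thevenize the base divider: V_Th = V_CC·R_2/(R_1+R_2) = 24×39/159 = 5.89 V, R_Th = R_1‖R_2 = 29.4 kΩ.
Base-emitter loop: V_Th = I_B·R_Th + V_BE + (β+1)I_B·R_E, so I_B = (5.89 − 0.7) / (29.4 + 76×2.2) = 0.0264 mA.
I_C = β·I_B = 75×0.0264 = 1.98 mA, and I_E = (β+1)I_B = 2 mA.
V_CE = V_CC − I_C·R_C − I_E·R_E = 24 − 1.98×0.56 − 2×2.2 = 18.5 V.
V_CE = 18.5 V > 0.2 V confirms active-region operation.

I_C ≈ 2 mA, V_CE ≈ 18 V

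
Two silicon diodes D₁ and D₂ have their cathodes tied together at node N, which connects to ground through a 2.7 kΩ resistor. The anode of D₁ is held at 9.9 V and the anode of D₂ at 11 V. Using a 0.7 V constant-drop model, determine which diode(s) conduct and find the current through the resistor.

Assume both conduct. Then node N would need to be at both 9.9−0.7 = 9.2 V and 11−0.7 = 10.3 V, which is impossible.
Assume only D₂ conducts: V_N = 11 − 0.7 = 10.3 V, so I_R = 10.3/2.7 = 3.81 mA.
Check D₁: its anode-to-cathode voltage is 9.9 − 10.3 = -0.4 V < 0.7 V, so it is off. The assumption is consistent.

Only D₂ conducts; I_R ≈ 3.8 mA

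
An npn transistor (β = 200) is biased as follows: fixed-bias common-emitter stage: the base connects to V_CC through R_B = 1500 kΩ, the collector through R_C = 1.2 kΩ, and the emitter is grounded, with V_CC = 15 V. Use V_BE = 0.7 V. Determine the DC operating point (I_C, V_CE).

Base loop: V_CC = I_B·R_B + V_BE, so I_B = (15 − 0.7)/1500 kΩ = 0.00953 mA.
In the active region I_C = β·I_B = 200 × 0.00953 = 1.91 mA.
Collector loop: V_CE = V_CC − I_C·R_C = 15 − 1.91×1.2 = 12.7 V.
Since V_CE = 12.7 V > V_CE(sat) ≈ 0.2 V, the transistor is in the active region as assumed.

I_C ≈ 1.9 mA, V_CE ≈ 13 V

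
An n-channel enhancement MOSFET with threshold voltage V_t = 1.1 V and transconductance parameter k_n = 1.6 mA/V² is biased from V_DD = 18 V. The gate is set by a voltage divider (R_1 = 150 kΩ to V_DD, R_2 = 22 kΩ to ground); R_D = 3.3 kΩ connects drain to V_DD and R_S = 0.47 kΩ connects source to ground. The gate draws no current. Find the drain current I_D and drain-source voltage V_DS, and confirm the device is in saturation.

V_G = V_DD·R_2/(R_1+R_2) = 18×22/172 = 2.3 V.
Assume saturation: I_D = (k_n/2)(V_GS − V_t)² with V_GS = V_G − I_D·R_S = 2.3 − 0.47·I_D.
Substituting gives 0.177·I_D² − 1.9·I_D + 1.16 = 0, with roots I_D = 0.646 or 10.1 mA.
The root I_D = 10.1 mA gives V_GS = -2.46 V ≤ V_t, so take I_D = 0.646 mA.
Then V_GS = 2 V and V_DS = V_DD − I_D(R_D+R_S) = 18 − 0.646×3.77 = 15.6 V.
Saturation requires V_DS ≥ V_GS − V_t = 0.899 V; 15.6 ≥ 0.899 ✓.

I_D ≈ 0.65 mA, V_DS ≈ 16 V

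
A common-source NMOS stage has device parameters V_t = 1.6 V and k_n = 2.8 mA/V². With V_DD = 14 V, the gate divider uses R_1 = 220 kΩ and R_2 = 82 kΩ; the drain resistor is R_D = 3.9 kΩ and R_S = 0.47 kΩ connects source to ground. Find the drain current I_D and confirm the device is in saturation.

I_D ≈ 2.1 mA

V_G = V_DD·R_2/(R_1+R_2) = 14×82/302 = 3.8 V.
Assume saturation: I_D = (k_n/2)(V_GS − V_t)² with V_GS = V_G − I_D·R_S = 3.8 − 0.47·I_D.
Substituting gives 0.309·I_D² − 3.9·I_D + 6.78 = 0, with roots I_D = 2.09 or 10.5 mA.
The root I_D = 10.5 mA gives V_GS = -1.14 V ≤ V_t, so take I_D = 2.09 mA.
Then V_GS = 2.82 V and V_DS = V_DD − I_D(R_D+R_S) = 14 − 2.09×4.37 = 4.88 V.
Saturation requires V_DS ≥ V_GS − V_t = 1.22 V; 4.88 ≥ 1.22 ✓.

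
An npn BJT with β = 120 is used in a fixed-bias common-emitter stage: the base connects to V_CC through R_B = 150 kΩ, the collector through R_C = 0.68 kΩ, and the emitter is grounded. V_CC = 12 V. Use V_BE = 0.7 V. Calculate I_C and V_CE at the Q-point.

I_C ≈ 9 mA, V_CE ≈ 5.9 V

Base loop: V_CC = I_B·R_B + V_BE, so I_B = (12 − 0.7)/150 kΩ = 0.0753 mA.
In the active region I_C = β·I_B = 120 × 0.0753 = 9.04 mA.
Collector loop: V_CE = V_CC − I_C·R_C = 12 − 9.04×0.68 = 5.85 V.
Since V_CE = 5.85 V > V_CE(sat) ≈ 0.2 V, the transistor is in the active region as assumed.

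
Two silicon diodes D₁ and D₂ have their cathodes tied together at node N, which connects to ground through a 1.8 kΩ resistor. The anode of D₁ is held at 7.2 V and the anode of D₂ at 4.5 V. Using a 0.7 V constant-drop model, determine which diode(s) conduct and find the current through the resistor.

Only D₁ conducts; I_R ≈ 3.6 mA

Assume both conduct. Then node N would need to be at both 7.2−0.7 = 6.5 V and 4.5−0.7 = 3.8 V, which is impossible.
Assume only D₁ conducts: V_N = 7.2 − 0.7 = 6.5 V, so I_R = 6.5/1.8 = 3.61 mA.
Check D₂: its anode-to-cathode voltage is 4.5 − 6.5 = -2 V < 0.7 V, so it is off. The assumption is consistent.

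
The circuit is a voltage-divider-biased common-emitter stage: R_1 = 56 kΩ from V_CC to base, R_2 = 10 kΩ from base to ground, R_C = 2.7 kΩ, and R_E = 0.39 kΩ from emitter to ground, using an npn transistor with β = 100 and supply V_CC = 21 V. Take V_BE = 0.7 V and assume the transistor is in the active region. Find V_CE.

V_CE ≈ 5 V

Thevenize the base divider: V_Th = V_CC·R_2/(R_1+R_2) = 21×10/66 = 3.18 V, R_Th = R_1‖R_2 = 8.48 kΩ.
Base-emitter loop: V_Th = I_B·R_Th + V_BE + (β+1)I_B·R_E, so I_B = (3.18 − 0.7) / (8.48 + 101×0.39) = 0.0518 mA.
I_C = β·I_B = 100×0.0518 = 5.18 mA, and I_E = (β+1)I_B = 5.24 mA.
V_CE = V_CC − I_C·R_C − I_E·R_E = 21 − 5.18×2.7 − 5.24×0.39 = 4.96 V.
V_CE = 4.96 V > 0.2 V confirms active-region operation.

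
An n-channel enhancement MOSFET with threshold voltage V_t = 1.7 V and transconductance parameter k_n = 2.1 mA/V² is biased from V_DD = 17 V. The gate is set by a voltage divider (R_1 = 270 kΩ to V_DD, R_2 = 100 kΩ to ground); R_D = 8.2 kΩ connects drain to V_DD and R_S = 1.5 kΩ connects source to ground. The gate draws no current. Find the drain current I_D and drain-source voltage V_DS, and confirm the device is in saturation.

I_D ≈ 1.2 mA, V_DS ≈ 5.2 V

V_G = V_DD·R_2/(R_1+R_2) = 17×100/370 = 4.59 V.
Assume saturation: I_D = (k_n/2)(V_GS − V_t)² with V_GS = V_G − I_D·R_S = 4.59 − 1.5·I_D.
Substituting gives 2.36·I_D² − 10.1·I_D + 8.8 = 0, with roots I_D = 1.21 or 3.07 mA.
The root I_D = 3.07 mA gives V_GS = -0.0098 V ≤ V_t, so take I_D = 1.21 mA.
Then V_GS = 2.77 V and V_DS = V_DD − I_D(R_D+R_S) = 17 − 1.21×9.7 = 5.23 V.
Saturation requires V_DS ≥ V_GS − V_t = 1.07 V; 5.23 ≥ 1.07 ✓.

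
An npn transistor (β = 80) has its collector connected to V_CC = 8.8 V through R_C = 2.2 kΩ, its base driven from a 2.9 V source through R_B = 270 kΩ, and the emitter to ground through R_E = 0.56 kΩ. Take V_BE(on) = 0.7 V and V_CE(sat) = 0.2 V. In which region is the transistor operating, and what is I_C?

Assume active. Base-emitter loop: I_B = (V_BB − V_BE)/(R_B + (β+1)R_E) = (2.9 − 0.7)/(270 + 81×0.56) = 0.00698 mA.
I_C = β·I_B = 80×0.00698 = 0.558 mA.
V_CE = V_CC − I_C·R_C − I_E·R_E = 8.8 − 0.558×2.2 − 0.565×0.56 = 7.26 V > V_CE(sat), so the active-region assumption holds.

active; I_C ≈ 0.56 mA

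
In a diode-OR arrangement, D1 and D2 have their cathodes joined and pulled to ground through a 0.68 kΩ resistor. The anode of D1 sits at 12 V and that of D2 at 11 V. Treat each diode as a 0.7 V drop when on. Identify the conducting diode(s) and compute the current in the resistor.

Only D1 conducts; I_R ≈ 17 mA

Assume both conduct. Then node N would need to be at both 12−0.7 = 11.3 V and 11−0.7 = 10.3 V, which is impossible.
Assume only D1 conducts: V_N = 12 − 0.7 = 11.3 V, so I_R = 11.3/0.68 = 16.6 mA.
Check D2: its anode-to-cathode voltage is 11 − 11.3 = -0.3 V < 0.7 V, so it is off. The assumption is consistent.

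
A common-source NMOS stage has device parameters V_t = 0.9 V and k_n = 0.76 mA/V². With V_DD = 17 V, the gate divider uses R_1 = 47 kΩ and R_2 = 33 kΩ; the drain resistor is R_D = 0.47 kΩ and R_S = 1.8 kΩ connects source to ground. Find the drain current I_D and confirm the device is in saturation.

I_D ≈ 2.1 mA

V_G = V_DD·R_2/(R_1+R_2) = 17×33/80 = 7.01 V.
Assume saturation: I_D = (k_n/2)(V_GS − V_t)² with V_GS = V_G − I_D·R_S = 7.01 − 1.8·I_D.
Substituting gives 1.23·I_D² − 9.36·I_D + 14.2 = 0, with roots I_D = 2.09 or 5.51 mA.
The root I_D = 5.51 mA gives V_GS = -2.91 V ≤ V_t, so take I_D = 2.09 mA.
Then V_GS = 3.25 V and V_DS = V_DD − I_D(R_D+R_S) = 17 − 2.09×2.27 = 12.3 V.
Saturation requires V_DS ≥ V_GS − V_t = 2.35 V; 12.3 ≥ 2.35 ✓.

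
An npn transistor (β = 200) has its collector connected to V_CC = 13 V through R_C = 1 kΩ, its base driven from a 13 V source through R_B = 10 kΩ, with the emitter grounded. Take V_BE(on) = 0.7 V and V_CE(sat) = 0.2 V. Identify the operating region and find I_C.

saturation; I_C ≈ 13 mA

Assume active: I_B = (13 − 0.7)/10 = 1.23 mA, giving I_C = β·I_B = 246 mA.
But then V_CE = 13 − 246×1 = -233 V < V_CE(sat) = 0.2 V — impossible in the active region.
So the transistor is saturated. With V_CE = 0.2 V, I_C = (V_CC − 0.2)/R_C = 12.8/1 = 12.8 mA.
Check: β·I_B = 246 mA > I_C = 12.8 mA, confirming saturation.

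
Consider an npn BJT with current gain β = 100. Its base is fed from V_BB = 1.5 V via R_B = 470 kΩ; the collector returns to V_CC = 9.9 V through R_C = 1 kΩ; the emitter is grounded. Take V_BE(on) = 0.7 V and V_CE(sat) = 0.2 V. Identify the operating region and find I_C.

active; I_C ≈ 0.17 mA

Assume active. Base-emitter loop: I_B = (V_BB − V_BE)/R_B = (1.5 − 0.7)/470 = 0.0017 mA.
I_C = β·I_B = 100×0.0017 = 0.17 mA.
V_CE = V_CC − I_C·R_C = 9.9 − 0.17×1 = 9.73 V > V_CE(sat), so the active-region assumption holds.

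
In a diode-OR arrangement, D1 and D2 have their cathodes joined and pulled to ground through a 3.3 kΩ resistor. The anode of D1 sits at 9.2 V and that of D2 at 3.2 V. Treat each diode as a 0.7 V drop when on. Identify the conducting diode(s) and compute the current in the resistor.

Only D1 conducts; I_R ≈ 2.6 mA

Assume both conduct. Then node N would need to be at both 9.2−0.7 = 8.5 V and 3.2−0.7 = 2.5 V, which is impossible.
Assume only D1 conducts: V_N = 9.2 − 0.7 = 8.5 V, so I_R = 8.5/3.3 = 2.58 mA.
Check D2: its anode-to-cathode voltage is 3.2 − 8.5 = -5.3 V < 0.7 V, so it is off. The assumption is consistent.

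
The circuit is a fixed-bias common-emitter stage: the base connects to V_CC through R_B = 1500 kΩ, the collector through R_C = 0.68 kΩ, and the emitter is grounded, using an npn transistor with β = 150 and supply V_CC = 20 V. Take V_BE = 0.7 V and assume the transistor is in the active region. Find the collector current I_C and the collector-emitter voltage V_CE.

I_C ≈ 1.9 mA, V_CE ≈ 19 V

Base loop: V_CC = I_B·R_B + V_BE, so I_B = (20 − 0.7)/1500 kΩ = 0.0129 mA.
In the active region I_C = β·I_B = 150 × 0.0129 = 1.93 mA.
Collector loop: V_CE = V_CC − I_C·R_C = 20 − 1.93×0.68 = 18.7 V.
Since V_CE = 18.7 V > V_CE(sat) ≈ 0.2 V, the transistor is in the active region as assumed.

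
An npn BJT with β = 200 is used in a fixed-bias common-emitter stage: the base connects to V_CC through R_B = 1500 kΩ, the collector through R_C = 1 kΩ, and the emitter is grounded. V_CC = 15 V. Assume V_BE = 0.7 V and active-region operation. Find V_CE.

Base loop: V_CC = I_B·R_B + V_BE, so I_B = (15 − 0.7)/1500 kΩ = 0.00953 mA.
In the active region I_C = β·I_B = 200 × 0.00953 = 1.91 mA.
Collector loop: V_CE = V_CC − I_C·R_C = 15 − 1.91×1 = 13.1 V.
Since V_CE = 13.1 V > V_CE(sat) ≈ 0.2 V, the transistor is in the active region as assumed.

V_CE ≈ 13 V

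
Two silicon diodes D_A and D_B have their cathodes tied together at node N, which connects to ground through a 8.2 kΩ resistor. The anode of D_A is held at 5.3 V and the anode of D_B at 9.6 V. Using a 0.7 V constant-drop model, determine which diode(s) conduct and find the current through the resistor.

Only D_B conducts; I_R ≈ 1.1 mA

Assume both conduct. Then node N would need to be at both 5.3−0.7 = 4.6 V and 9.6−0.7 = 8.9 V, which is impossible.
Assume only D_B conducts: V_N = 9.6 − 0.7 = 8.9 V, so I_R = 8.9/8.2 = 1.09 mA.
Check D_A: its anode-to-cathode voltage is 5.3 − 8.9 = -3.6 V < 0.7 V, so it is off. The assumption is consistent.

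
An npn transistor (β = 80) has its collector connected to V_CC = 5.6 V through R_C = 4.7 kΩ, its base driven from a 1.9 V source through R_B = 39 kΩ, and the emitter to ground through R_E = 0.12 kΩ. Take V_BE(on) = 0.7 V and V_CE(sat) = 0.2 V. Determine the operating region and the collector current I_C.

Assume active: I_B = (1.9 − 0.7)/(39 + 81×0.12) = 0.0246 mA, I_C = β·I_B = 1.97 mA.
Then V_CE = 5.6 − 1.97×4.7 − 2×0.12 = -3.9 V < 0.2 V — the active assumption fails.
Re-solve with V_CE = 0.2 V. KCL at the emitter: V_E/R_E = (V_BB−0.7−V_E)/R_B + (V_CC−0.2−V_E)/R_C, giving V_E = 0.138 V.
I_C = (V_CC − 0.2 − V_E)/R_C = (5.4 − 0.138)/4.7 = 1.12 mA.
Check: I_B = (1.2 − 0.138)/39 = 0.0272 mA, and β·I_B = 2.18 mA > I_C, confirming saturation.

saturation; I_C ≈ 1.1 mA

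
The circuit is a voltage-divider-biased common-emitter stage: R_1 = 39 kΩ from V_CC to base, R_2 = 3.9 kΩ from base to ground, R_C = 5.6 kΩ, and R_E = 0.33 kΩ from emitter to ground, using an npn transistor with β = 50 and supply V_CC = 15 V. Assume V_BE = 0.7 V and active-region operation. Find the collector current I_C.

Thevenize the base divider: V_Th = V_CC·R_2/(R_1+R_2) = 15×3.9/42.9 = 1.36 V, R_Th = R_1‖R_2 = 3.55 kΩ.
Base-emitter loop: V_Th = I_B·R_Th + V_BE + (β+1)I_B·R_E, so I_B = (1.36 − 0.7) / (3.55 + 51×0.33) = 0.0326 mA.
I_C = β·I_B = 50×0.0326 = 1.63 mA, and I_E = (β+1)I_B = 1.66 mA.
V_CE = V_CC − I_C·R_C − I_E·R_E = 15 − 1.63×5.6 − 1.66×0.33 = 5.33 V.
V_CE = 5.33 V > 0.2 V confirms active-region operation.

I_C ≈ 1.6 mA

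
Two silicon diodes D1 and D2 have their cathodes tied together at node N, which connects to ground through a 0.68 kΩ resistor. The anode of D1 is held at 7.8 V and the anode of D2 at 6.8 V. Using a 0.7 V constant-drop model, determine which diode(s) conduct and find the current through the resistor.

Only D1 conducts; I_R ≈ 10 mA

Assume both conduct. Then node N would need to be at both 7.8−0.7 = 7.1 V and 6.8−0.7 = 6.1 V, which is impossible.
Assume only D1 conducts: V_N = 7.8 − 0.7 = 7.1 V, so I_R = 7.1/0.68 = 10.4 mA.
Check D2: its anode-to-cathode voltage is 6.8 − 7.1 = -0.3 V < 0.7 V, so it is off. The assumption is consistent.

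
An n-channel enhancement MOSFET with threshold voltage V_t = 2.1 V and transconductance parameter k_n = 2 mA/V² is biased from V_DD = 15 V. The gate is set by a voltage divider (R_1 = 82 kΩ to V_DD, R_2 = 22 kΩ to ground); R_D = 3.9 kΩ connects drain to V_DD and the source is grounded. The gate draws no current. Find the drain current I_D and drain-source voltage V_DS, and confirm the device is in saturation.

I_D ≈ 1.2 mA, V_DS ≈ 11 V

V_G = V_DD·R_2/(R_1+R_2) = 15×22/104 = 3.17 V. With the source grounded, V_GS = V_G = 3.17 V.
Assume saturation: I_D = (k_n/2)(V_GS − V_t)² = (2/2)×(3.17 − 2.1)² = 1×1.07² = 1.15 mA.
V_DS = V_DD − I_D·R_D = 15 − 1.15×3.9 = 10.5 V.
Saturation requires V_DS ≥ V_GS − V_t = 1.07 V; 10.5 ≥ 1.07 ✓.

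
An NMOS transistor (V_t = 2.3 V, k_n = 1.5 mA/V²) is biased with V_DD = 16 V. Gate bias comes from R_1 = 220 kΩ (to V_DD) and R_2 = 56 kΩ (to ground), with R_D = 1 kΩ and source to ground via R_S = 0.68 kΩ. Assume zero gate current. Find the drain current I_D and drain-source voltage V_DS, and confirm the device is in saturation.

I_D ≈ 0.37 mA, V_DS ≈ 15 V

V_G = V_DD·R_2/(R_1+R_2) = 16×56/276 = 3.25 V.
Assume saturation: I_D = (k_n/2)(V_GS − V_t)² with V_GS = V_G − I_D·R_S = 3.25 − 0.68·I_D.
Substituting gives 0.347·I_D² − 1.97·I_D + 0.672 = 0, with roots I_D = 0.365 or 5.3 mA.
The root I_D = 5.3 mA gives V_GS = -0.359 V ≤ V_t, so take I_D = 0.365 mA.
Then V_GS = 3 V and V_DS = V_DD − I_D(R_D+R_S) = 16 − 0.365×1.68 = 15.4 V.
Saturation requires V_DS ≥ V_GS − V_t = 0.698 V; 15.4 ≥ 0.698 ✓.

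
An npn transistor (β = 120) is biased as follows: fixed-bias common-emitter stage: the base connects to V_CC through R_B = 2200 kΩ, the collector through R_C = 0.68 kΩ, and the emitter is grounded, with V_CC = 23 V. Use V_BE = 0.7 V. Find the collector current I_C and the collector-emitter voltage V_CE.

Base loop: V_CC = I_B·R_B + V_BE, so I_B = (23 − 0.7)/2200 kΩ = 0.0101 mA.
In the active region I_C = β·I_B = 120 × 0.0101 = 1.22 mA.
Collector loop: V_CE = V_CC − I_C·R_C = 23 − 1.22×0.68 = 22.2 V.
Since V_CE = 22.2 V > V_CE(sat) ≈ 0.2 V, the transistor is in the active region as assumed.

I_C ≈ 1.2 mA, V_CE ≈ 22 V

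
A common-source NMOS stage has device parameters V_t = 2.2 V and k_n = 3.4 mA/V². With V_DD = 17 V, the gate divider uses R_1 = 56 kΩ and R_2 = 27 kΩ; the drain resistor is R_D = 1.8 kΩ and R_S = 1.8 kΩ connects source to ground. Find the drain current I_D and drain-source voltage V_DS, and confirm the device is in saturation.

V_G = V_DD·R_2/(R_1+R_2) = 17×27/83 = 5.53 V.
Assume saturation: I_D = (k_n/2)(V_GS − V_t)² with V_GS = V_G − I_D·R_S = 5.53 − 1.8·I_D.
Substituting gives 5.51·I_D² − 21.4·I_D + 18.9 = 0, with roots I_D = 1.35 or 2.53 mA.
The root I_D = 2.53 mA gives V_GS = 0.981 V ≤ V_t, so take I_D = 1.35 mA.
Then V_GS = 3.09 V and V_DS = V_DD − I_D(R_D+R_S) = 17 − 1.35×3.6 = 12.1 V.
Saturation requires V_DS ≥ V_GS − V_t = 0.893 V; 12.1 ≥ 0.893 ✓.

I_D ≈ 1.4 mA, V_DS ≈ 12 V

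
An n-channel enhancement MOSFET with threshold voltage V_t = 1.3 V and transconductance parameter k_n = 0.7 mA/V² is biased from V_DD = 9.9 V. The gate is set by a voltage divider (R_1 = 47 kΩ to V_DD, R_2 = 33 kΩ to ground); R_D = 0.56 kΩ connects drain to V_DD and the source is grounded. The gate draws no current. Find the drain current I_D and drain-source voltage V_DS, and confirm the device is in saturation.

I_D ≈ 2.7 mA, V_DS ≈ 8.4 V

V_G = V_DD·R_2/(R_1+R_2) = 9.9×33/80 = 4.08 V. With the source grounded, V_GS = V_G = 4.08 V.
Assume saturation: I_D = (k_n/2)(V_GS − V_t)² = (0.7/2)×(4.08 − 1.3)² = 0.35×2.78² = 2.71 mA.
V_DS = V_DD − I_D·R_D = 9.9 − 2.71×0.56 = 8.38 V.
Saturation requires V_DS ≥ V_GS − V_t = 2.78 V; 8.38 ≥ 2.78 ✓.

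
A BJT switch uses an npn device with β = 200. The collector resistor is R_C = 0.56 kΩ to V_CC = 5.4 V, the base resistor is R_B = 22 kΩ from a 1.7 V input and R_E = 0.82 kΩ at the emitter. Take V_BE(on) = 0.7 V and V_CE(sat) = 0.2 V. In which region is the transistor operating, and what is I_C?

active; I_C ≈ 1.1 mA

Assume active. Base-emitter loop: I_B = (V_BB − V_BE)/(R_B + (β+1)R_E) = (1.7 − 0.7)/(22 + 201×0.82) = 0.00535 mA.
I_C = β·I_B = 200×0.00535 = 1.07 mA.
V_CE = V_CC − I_C·R_C − I_E·R_E = 5.4 − 1.07×0.56 − 1.08×0.82 = 3.92 V > V_CE(sat), so the active-region assumption holds.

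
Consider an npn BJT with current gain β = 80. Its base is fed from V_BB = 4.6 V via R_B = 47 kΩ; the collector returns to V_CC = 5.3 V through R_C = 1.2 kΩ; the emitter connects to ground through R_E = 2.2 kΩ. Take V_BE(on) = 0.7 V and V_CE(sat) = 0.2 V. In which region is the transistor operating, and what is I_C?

Assume active. Base-emitter loop: I_B = (V_BB − V_BE)/(R_B + (β+1)R_E) = (4.6 − 0.7)/(47 + 81×2.2) = 0.0173 mA.
I_C = β·I_B = 80×0.0173 = 1.39 mA.
V_CE = V_CC − I_C·R_C − I_E·R_E = 5.3 − 1.39×1.2 − 1.4×2.2 = 0.551 V > V_CE(sat), so the active-region assumption holds.

active; I_C ≈ 1.4 mA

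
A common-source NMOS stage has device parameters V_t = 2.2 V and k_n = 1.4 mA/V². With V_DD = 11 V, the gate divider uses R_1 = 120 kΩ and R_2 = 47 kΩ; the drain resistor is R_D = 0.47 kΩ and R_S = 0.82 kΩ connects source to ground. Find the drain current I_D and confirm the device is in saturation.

I_D ≈ 0.3 mA

V_G = V_DD·R_2/(R_1+R_2) = 11×47/167 = 3.1 V.
Assume saturation: I_D = (k_n/2)(V_GS − V_t)² with V_GS = V_G − I_D·R_S = 3.1 − 0.82·I_D.
Substituting gives 0.471·I_D² − 2.03·I_D + 0.562 = 0, with roots I_D = 0.297 or 4.01 mA.
The root I_D = 4.01 mA gives V_GS = -0.194 V ≤ V_t, so take I_D = 0.297 mA.
Then V_GS = 2.85 V and V_DS = V_DD − I_D(R_D+R_S) = 11 − 0.297×1.29 = 10.6 V.
Saturation requires V_DS ≥ V_GS − V_t = 0.652 V; 10.6 ≥ 0.652 ✓.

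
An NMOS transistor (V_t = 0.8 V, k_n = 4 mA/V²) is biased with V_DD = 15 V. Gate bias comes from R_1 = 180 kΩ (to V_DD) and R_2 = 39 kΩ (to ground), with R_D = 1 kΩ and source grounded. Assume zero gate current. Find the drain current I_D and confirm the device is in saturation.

V_G = V_DD·R_2/(R_1+R_2) = 15×39/219 = 2.67 V. With the source grounded, V_GS = V_G = 2.67 V.
Assume saturation: I_D = (k_n/2)(V_GS − V_t)² = (4/2)×(2.67 − 0.8)² = 2×1.87² = 7 mA.
V_DS = V_DD − I_D·R_D = 15 − 7×1 = 8 V.
Saturation requires V_DS ≥ V_GS − V_t = 1.87 V; 8 ≥ 1.87 ✓.

I_D ≈ 7 mA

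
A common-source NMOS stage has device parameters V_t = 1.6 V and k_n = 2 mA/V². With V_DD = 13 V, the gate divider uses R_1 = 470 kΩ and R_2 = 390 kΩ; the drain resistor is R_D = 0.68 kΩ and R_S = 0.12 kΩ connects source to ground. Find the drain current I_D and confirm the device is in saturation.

V_G = V_DD·R_2/(R_1+R_2) = 13×390/860 = 5.9 V.
Assume saturation: I_D = (k_n/2)(V_GS − V_t)² with V_GS = V_G − I_D·R_S = 5.9 − 0.12·I_D.
Substituting gives 0.0144·I_D² − 2.03·I_D + 18.5 = 0, with roots I_D = 9.76 or 131 mA.
The root I_D = 131 mA gives V_GS = -9.86 V ≤ V_t, so take I_D = 9.76 mA.
Then V_GS = 4.72 V and V_DS = V_DD − I_D(R_D+R_S) = 13 − 9.76×0.8 = 5.19 V.
Saturation requires V_DS ≥ V_GS − V_t = 3.12 V; 5.19 ≥ 3.12 ✓.

I_D ≈ 9.8 mA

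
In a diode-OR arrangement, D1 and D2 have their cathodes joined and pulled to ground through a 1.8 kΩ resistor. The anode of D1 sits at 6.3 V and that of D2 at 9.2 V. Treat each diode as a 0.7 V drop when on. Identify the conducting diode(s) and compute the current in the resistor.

Only D2 conducts; I_R ≈ 4.7 mA

Assume both conduct. Then node N would need to be at both 6.3−0.7 = 5.6 V and 9.2−0.7 = 8.5 V, which is impossible.
Assume only D2 conducts: V_N = 9.2 − 0.7 = 8.5 V, so I_R = 8.5/1.8 = 4.72 mA.
Check D1: its anode-to-cathode voltage is 6.3 − 8.5 = -2.2 V < 0.7 V, so it is off. The assumption is consistent.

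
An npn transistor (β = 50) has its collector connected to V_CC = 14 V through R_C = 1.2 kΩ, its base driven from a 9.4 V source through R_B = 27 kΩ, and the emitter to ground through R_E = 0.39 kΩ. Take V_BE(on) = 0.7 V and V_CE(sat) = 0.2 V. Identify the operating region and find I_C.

Assume active: I_B = (9.4 − 0.7)/(27 + 51×0.39) = 0.186 mA, I_C = β·I_B = 9.28 mA.
Then V_CE = 14 − 9.28×1.2 − 9.46×0.39 = -0.823 V < 0.2 V — the active assumption fails.
Re-solve with V_CE = 0.2 V. KCL at the emitter: V_E/R_E = (V_BB−0.7−V_E)/R_B + (V_CC−0.2−V_E)/R_C, giving V_E = 3.44 V.
I_C = (V_CC − 0.2 − V_E)/R_C = (13.8 − 3.44)/1.2 = 8.63 mA.
Check: I_B = (8.7 − 3.44)/27 = 0.195 mA, and β·I_B = 9.74 mA > I_C, confirming saturation.

saturation; I_C ≈ 8.6 mA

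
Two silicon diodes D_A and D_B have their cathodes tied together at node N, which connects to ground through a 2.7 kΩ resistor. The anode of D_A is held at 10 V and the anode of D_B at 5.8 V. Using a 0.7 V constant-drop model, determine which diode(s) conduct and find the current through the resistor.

Assume both conduct. Then node N would need to be at both 10−0.7 = 9.3 V and 5.8−0.7 = 5.1 V, which is impossible.
Assume only D_A conducts: V_N = 10 − 0.7 = 9.3 V, so I_R = 9.3/2.7 = 3.44 mA.
Check D_B: its anode-to-cathode voltage is 5.8 − 9.3 = -3.5 V < 0.7 V, so it is off. The assumption is consistent.

Only D_A conducts; I_R ≈ 3.4 mA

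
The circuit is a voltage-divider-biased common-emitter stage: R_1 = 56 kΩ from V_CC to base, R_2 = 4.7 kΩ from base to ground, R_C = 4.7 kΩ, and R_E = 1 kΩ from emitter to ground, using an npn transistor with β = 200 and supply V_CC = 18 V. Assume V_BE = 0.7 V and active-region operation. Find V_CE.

V_CE ≈ 14 V

Thevenize the base divider: V_Th = V_CC·R_2/(R_1+R_2) = 18×4.7/60.7 = 1.39 V, R_Th = R_1‖R_2 = 4.34 kΩ.
Base-emitter loop: V_Th = I_B·R_Th + V_BE + (β+1)I_B·R_E, so I_B = (1.39 − 0.7) / (4.34 + 201×1) = 0.00338 mA.
I_C = β·I_B = 200×0.00338 = 0.676 mA, and I_E = (β+1)I_B = 0.679 mA.
V_CE = V_CC − I_C·R_C − I_E·R_E = 18 − 0.676×4.7 − 0.679×1 = 14.1 V.
V_CE = 14.1 V > 0.2 V confirms active-region operation.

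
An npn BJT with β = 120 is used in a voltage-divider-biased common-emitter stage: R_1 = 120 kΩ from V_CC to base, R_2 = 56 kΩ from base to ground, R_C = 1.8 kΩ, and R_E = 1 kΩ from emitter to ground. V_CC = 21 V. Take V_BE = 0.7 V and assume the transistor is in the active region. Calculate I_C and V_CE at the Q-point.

Thevenize the base divider: V_Th = V_CC·R_2/(R_1+R_2) = 21×56/176 = 6.68 V, R_Th = R_1‖R_2 = 38.2 kΩ.
Base-emitter loop: V_Th = I_B·R_Th + V_BE + (β+1)I_B·R_E, so I_B = (6.68 − 0.7) / (38.2 + 121×1) = 0.0376 mA.
I_C = β·I_B = 120×0.0376 = 4.51 mA, and I_E = (β+1)I_B = 4.55 mA.
V_CE = V_CC − I_C·R_C − I_E·R_E = 21 − 4.51×1.8 − 4.55×1 = 8.34 V.
V_CE = 8.34 V > 0.2 V confirms active-region operation.

I_C ≈ 4.5 mA, V_CE ≈ 8.3 V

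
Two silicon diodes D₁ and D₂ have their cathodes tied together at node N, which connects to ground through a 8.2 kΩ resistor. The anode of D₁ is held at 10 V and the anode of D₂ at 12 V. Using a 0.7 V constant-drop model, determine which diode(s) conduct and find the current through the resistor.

Assume both conduct. Then node N would need to be at both 10−0.7 = 9.3 V and 12−0.7 = 11.3 V, which is impossible.
Assume only D₂ conducts: V_N = 12 − 0.7 = 11.3 V, so I_R = 11.3/8.2 = 1.38 mA.
Check D₁: its anode-to-cathode voltage is 10 − 11.3 = -1.3 V < 0.7 V, so it is off. The assumption is consistent.

Only D₂ conducts; I_R ≈ 1.4 mA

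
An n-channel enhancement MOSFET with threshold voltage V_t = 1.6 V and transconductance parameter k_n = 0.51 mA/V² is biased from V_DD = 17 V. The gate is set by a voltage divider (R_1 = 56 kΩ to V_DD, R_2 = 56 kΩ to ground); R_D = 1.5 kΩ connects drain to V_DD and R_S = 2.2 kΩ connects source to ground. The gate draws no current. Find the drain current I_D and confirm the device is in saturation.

V_G = V_DD·R_2/(R_1+R_2) = 17×56/112 = 8.5 V.
Assume saturation: I_D = (k_n/2)(V_GS − V_t)² with V_GS = V_G − I_D·R_S = 8.5 − 2.2·I_D.
Substituting gives 1.23·I_D² − 8.74·I_D + 12.1 = 0, with roots I_D = 1.9 or 5.19 mA.
The root I_D = 5.19 mA gives V_GS = -2.91 V ≤ V_t, so take I_D = 1.9 mA.
Then V_GS = 4.33 V and V_DS = V_DD − I_D(R_D+R_S) = 17 − 1.9×3.7 = 9.98 V.
Saturation requires V_DS ≥ V_GS − V_t = 2.73 V; 9.98 ≥ 2.73 ✓.

I_D ≈ 1.9 mA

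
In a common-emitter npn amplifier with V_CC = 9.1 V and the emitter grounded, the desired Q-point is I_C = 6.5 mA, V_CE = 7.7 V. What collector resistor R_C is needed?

R_C ≈ 0.22 kΩ

Collector loop: V_CC = I_C·R_C + V_CE.
R_C = (V_CC − V_CE)/I_C = (9.1 − 7.7)/6.5 = 0.215 kΩ.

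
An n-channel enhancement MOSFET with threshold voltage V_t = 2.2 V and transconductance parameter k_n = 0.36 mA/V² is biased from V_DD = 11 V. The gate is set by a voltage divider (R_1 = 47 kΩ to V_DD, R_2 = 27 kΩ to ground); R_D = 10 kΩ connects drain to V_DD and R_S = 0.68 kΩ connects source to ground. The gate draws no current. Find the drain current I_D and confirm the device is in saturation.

V_G = V_DD·R_2/(R_1+R_2) = 11×27/74 = 4.01 V.
Assume saturation: I_D = (k_n/2)(V_GS − V_t)² with V_GS = V_G − I_D·R_S = 4.01 − 0.68·I_D.
Substituting gives 0.0832·I_D² − 1.44·I_D + 0.592 = 0, with roots I_D = 0.42 or 16.9 mA.
The root I_D = 16.9 mA gives V_GS = -7.5 V ≤ V_t, so take I_D = 0.42 mA.
Then V_GS = 3.73 V and V_DS = V_DD − I_D(R_D+R_S) = 11 − 0.42×10.7 = 6.51 V.
Saturation requires V_DS ≥ V_GS − V_t = 1.53 V; 6.51 ≥ 1.53 ✓.

I_D ≈ 0.42 mA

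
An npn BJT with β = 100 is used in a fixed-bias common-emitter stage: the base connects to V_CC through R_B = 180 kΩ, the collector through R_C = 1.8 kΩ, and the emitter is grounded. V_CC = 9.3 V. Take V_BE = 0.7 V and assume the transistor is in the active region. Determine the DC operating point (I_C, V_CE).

Base loop: V_CC = I_B·R_B + V_BE, so I_B = (9.3 − 0.7)/180 kΩ = 0.0478 mA.
In the active region I_C = β·I_B = 100 × 0.0478 = 4.78 mA.
Collector loop: V_CE = V_CC − I_C·R_C = 9.3 − 4.78×1.8 = 0.7 V.
Since V_CE = 0.7 V > V_CE(sat) ≈ 0.2 V, the transistor is in the active region as assumed.

I_C ≈ 4.8 mA, V_CE ≈ 0.7 V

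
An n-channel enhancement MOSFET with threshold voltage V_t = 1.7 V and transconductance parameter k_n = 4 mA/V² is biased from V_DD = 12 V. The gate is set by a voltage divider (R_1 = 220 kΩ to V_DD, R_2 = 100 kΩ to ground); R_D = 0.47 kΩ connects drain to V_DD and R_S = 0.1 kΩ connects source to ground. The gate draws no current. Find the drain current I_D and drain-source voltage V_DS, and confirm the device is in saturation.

V_G = V_DD·R_2/(R_1+R_2) = 12×100/320 = 3.75 V.
Assume saturation: I_D = (k_n/2)(V_GS − V_t)² with V_GS = V_G − I_D·R_S = 3.75 − 0.1·I_D.
Substituting gives 0.02·I_D² − 1.82·I_D + 8.4 = 0, with roots I_D = 4.88 or 86.1 mA.
The root I_D = 86.1 mA gives V_GS = -4.86 V ≤ V_t, so take I_D = 4.88 mA.
Then V_GS = 3.26 V and V_DS = V_DD − I_D(R_D+R_S) = 12 − 4.88×0.57 = 9.22 V.
Saturation requires V_DS ≥ V_GS − V_t = 1.56 V; 9.22 ≥ 1.56 ✓.

I_D ≈ 4.9 mA, V_DS ≈ 9.2 V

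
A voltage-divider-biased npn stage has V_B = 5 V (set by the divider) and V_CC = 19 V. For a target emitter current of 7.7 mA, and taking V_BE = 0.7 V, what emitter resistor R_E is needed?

R_E ≈ 0.56 kΩ

V_E = V_B − V_BE = 5 − 0.7 = 4.3 V.
R_E = V_E / I_E = 4.3 / 7.7 = 0.558 kΩ.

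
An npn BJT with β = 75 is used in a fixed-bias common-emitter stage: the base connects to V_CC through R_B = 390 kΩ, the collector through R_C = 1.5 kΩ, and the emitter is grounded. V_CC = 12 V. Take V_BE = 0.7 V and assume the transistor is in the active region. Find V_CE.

Base loop: V_CC = I_B·R_B + V_BE, so I_B = (12 − 0.7)/390 kΩ = 0.029 mA.
In the active region I_C = β·I_B = 75 × 0.029 = 2.17 mA.
Collector loop: V_CE = V_CC − I_C·R_C = 12 − 2.17×1.5 = 8.74 V.
Since V_CE = 8.74 V > V_CE(sat) ≈ 0.2 V, the transistor is in the active region as assumed.

V_CE ≈ 8.7 V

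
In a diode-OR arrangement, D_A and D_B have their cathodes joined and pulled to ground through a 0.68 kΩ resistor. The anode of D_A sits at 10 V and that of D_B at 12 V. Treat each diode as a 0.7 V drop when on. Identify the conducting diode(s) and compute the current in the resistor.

Assume both conduct. Then node N would need to be at both 10−0.7 = 9.3 V and 12−0.7 = 11.3 V, which is impossible.
Assume only D_B conducts: V_N = 12 − 0.7 = 11.3 V, so I_R = 11.3/0.68 = 16.6 mA.
Check D_A: its anode-to-cathode voltage is 10 − 11.3 = -1.3 V < 0.7 V, so it is off. The assumption is consistent.

Only D_B conducts; I_R ≈ 17 mA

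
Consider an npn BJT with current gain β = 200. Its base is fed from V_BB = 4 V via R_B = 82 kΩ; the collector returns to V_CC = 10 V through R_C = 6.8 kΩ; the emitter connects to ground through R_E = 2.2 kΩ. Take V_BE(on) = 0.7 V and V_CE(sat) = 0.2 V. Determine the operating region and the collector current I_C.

saturation; I_C ≈ 1.1 mA

Assume active: I_B = (4 − 0.7)/(82 + 201×2.2) = 0.0063 mA, I_C = β·I_B = 1.26 mA.
Then V_CE = 10 − 1.26×6.8 − 1.27×2.2 = -1.35 V < 0.2 V — the active assumption fails.
Re-solve with V_CE = 0.2 V. KCL at the emitter: V_E/R_E = (V_BB−0.7−V_E)/R_B + (V_CC−0.2−V_E)/R_C, giving V_E = 2.41 V.
I_C = (V_CC − 0.2 − V_E)/R_C = (9.8 − 2.41)/6.8 = 1.09 mA.
Check: I_B = (3.3 − 2.41)/82 = 0.0108 mA, and β·I_B = 2.16 mA > I_C, confirming saturation.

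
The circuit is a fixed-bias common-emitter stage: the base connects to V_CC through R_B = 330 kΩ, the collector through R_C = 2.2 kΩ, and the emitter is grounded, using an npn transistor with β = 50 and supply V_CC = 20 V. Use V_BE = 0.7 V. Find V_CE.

Base loop: V_CC = I_B·R_B + V_BE, so I_B = (20 − 0.7)/330 kΩ = 0.0585 mA.
In the active region I_C = β·I_B = 50 × 0.0585 = 2.92 mA.
Collector loop: V_CE = V_CC − I_C·R_C = 20 − 2.92×2.2 = 13.6 V.
Since V_CE = 13.6 V > V_CE(sat) ≈ 0.2 V, the transistor is in the active region as assumed.

V_CE ≈ 14 V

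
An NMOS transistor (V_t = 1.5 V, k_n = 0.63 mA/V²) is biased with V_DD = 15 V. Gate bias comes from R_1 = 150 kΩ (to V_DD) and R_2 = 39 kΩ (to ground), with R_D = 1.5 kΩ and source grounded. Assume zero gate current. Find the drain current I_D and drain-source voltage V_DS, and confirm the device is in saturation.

V_G = V_DD·R_2/(R_1+R_2) = 15×39/189 = 3.1 V. With the source grounded, V_GS = V_G = 3.1 V.
Assume saturation: I_D = (k_n/2)(V_GS − V_t)² = (0.63/2)×(3.1 − 1.5)² = 0.315×1.6² = 0.802 mA.
V_DS = V_DD − I_D·R_D = 15 − 0.802×1.5 = 13.8 V.
Saturation requires V_DS ≥ V_GS − V_t = 1.6 V; 13.8 ≥ 1.6 ✓.

I_D ≈ 0.8 mA, V_DS ≈ 14 V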